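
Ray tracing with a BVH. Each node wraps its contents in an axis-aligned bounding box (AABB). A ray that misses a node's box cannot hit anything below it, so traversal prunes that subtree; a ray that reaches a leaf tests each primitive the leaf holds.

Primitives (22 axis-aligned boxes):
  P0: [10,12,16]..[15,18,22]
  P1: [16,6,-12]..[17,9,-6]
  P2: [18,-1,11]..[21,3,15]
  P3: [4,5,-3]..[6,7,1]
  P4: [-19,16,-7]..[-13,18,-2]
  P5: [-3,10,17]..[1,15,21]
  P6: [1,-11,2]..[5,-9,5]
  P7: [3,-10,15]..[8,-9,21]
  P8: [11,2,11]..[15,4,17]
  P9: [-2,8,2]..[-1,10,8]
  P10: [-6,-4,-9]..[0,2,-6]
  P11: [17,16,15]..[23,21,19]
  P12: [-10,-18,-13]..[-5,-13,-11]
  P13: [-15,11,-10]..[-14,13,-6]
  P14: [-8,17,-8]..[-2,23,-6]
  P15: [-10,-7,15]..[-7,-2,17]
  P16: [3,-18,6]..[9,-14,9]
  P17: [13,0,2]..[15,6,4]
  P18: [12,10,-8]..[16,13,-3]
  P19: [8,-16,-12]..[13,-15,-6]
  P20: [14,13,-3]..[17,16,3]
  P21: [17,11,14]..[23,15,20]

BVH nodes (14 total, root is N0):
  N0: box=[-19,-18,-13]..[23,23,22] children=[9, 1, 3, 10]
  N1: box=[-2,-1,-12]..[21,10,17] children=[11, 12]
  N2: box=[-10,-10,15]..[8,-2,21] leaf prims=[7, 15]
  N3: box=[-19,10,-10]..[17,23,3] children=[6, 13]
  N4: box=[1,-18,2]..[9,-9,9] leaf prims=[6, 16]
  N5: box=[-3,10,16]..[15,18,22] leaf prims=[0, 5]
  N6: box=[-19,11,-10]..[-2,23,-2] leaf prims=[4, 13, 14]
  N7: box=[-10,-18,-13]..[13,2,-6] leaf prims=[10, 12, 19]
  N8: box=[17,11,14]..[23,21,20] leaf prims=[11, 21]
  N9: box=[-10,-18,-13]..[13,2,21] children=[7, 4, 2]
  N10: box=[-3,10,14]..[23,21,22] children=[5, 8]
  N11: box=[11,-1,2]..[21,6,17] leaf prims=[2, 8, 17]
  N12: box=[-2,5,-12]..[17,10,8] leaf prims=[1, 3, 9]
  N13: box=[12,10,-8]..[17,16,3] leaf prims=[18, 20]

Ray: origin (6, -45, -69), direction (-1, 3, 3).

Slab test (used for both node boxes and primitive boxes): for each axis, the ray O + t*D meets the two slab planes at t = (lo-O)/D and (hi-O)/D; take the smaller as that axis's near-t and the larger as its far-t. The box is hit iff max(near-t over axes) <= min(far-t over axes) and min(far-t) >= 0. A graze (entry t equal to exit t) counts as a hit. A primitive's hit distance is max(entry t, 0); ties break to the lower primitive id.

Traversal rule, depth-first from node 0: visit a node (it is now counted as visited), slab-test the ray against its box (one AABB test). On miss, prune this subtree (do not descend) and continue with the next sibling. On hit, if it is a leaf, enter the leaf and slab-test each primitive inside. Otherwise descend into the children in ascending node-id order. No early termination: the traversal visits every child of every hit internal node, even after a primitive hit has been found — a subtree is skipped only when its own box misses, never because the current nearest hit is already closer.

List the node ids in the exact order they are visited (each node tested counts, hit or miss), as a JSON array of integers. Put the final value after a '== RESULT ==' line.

Trace the traversal:
N0 x:[-17,25] y:[9,68/3] z:[56/3,91/3] -> hit [56/3,68/3], descend [1, 3, 9, 10]
  N1 x:[-15,8] y:[44/3,55/3] z:[19,86/3] -> miss, prune
  N3 x:[-11,25] y:[55/3,68/3] z:[59/3,24] -> hit [59/3,68/3], descend [6, 13]
    N6 x:[8,25] y:[56/3,68/3] z:[59/3,67/3] -> hit [59/3,67/3] leaf, test {P4@t=62/3, P13(miss), P14(miss)}
    N13 x:[-11,-6] y:[55/3,61/3] z:[61/3,24] -> miss, prune
  N9 x:[-7,16] y:[9,47/3] z:[56/3,30] -> miss, prune
  N10 x:[-17,9] y:[55/3,22] z:[83/3,91/3] -> miss, prune

order=[0, 1, 3, 6, 13, 9, 10]  |boxes|=7  |leaves|=1  hit=P4

== RESULT ==
[0, 1, 3, 6, 13, 9, 10]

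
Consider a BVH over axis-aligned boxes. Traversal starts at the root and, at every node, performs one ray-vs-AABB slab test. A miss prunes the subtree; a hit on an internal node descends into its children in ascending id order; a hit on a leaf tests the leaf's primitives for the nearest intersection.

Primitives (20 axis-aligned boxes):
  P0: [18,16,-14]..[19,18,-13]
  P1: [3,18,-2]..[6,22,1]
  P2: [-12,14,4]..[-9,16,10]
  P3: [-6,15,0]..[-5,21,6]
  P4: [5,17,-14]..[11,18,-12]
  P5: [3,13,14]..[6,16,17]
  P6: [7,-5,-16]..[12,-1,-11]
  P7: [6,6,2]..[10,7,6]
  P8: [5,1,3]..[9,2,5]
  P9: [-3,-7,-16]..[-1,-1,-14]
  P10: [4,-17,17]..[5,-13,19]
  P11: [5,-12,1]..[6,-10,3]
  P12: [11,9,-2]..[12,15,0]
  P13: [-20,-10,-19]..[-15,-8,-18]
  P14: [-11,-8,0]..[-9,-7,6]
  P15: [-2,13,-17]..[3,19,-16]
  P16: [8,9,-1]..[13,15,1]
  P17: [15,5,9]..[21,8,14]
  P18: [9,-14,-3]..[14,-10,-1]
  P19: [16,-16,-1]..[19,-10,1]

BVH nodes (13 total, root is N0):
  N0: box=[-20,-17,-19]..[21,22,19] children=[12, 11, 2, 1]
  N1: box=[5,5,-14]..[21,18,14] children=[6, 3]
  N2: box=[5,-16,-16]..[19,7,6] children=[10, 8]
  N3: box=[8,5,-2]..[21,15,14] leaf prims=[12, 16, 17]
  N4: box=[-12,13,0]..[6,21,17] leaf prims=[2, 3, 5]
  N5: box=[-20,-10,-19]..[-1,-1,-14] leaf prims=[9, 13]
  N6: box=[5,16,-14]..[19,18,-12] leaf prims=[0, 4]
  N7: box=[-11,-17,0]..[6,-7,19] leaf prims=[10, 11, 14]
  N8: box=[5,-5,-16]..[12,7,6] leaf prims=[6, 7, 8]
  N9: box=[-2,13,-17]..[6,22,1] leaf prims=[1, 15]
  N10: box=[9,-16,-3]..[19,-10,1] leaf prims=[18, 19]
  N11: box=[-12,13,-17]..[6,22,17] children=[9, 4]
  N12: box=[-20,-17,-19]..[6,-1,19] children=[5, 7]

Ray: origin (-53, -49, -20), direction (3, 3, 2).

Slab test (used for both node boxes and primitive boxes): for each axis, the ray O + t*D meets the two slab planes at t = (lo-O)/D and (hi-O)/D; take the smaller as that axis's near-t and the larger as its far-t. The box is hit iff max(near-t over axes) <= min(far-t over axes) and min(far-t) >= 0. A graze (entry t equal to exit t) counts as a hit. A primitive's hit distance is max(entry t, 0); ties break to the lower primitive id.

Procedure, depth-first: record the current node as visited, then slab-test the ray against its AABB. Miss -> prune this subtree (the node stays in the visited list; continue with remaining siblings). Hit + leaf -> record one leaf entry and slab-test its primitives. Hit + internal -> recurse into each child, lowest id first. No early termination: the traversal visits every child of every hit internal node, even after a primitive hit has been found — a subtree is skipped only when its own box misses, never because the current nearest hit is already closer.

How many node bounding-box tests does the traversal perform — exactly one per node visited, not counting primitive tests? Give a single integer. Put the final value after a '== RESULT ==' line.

Traverse from the root:
N0 x:[11,74/3] y:[32/3,71/3] z:[1/2,39/2] -> hit [11,39/2], descend [1, 2, 11, 12]
  N1 x:[58/3,74/3] y:[18,67/3] z:[3,17] -> miss, prune
  N2 x:[58/3,24] y:[11,56/3] z:[2,13] -> miss, prune
  N11 x:[41/3,59/3] y:[62/3,71/3] z:[3/2,37/2] -> miss, prune
  N12 x:[11,59/3] y:[32/3,16] z:[1/2,39/2] -> hit [11,16], descend [5, 7]
    N5 x:[11,52/3] y:[13,16] z:[1/2,3] -> miss, prune
    N7 x:[14,59/3] y:[32/3,14] z:[10,39/2] -> hit [14,14] leaf, test {P10(miss), P11(miss), P14(miss)}

7 AABB tests over nodes [0, 1, 2, 11, 12, 5, 7]; 1 leaf entered; closest miss.

== RESULT ==
7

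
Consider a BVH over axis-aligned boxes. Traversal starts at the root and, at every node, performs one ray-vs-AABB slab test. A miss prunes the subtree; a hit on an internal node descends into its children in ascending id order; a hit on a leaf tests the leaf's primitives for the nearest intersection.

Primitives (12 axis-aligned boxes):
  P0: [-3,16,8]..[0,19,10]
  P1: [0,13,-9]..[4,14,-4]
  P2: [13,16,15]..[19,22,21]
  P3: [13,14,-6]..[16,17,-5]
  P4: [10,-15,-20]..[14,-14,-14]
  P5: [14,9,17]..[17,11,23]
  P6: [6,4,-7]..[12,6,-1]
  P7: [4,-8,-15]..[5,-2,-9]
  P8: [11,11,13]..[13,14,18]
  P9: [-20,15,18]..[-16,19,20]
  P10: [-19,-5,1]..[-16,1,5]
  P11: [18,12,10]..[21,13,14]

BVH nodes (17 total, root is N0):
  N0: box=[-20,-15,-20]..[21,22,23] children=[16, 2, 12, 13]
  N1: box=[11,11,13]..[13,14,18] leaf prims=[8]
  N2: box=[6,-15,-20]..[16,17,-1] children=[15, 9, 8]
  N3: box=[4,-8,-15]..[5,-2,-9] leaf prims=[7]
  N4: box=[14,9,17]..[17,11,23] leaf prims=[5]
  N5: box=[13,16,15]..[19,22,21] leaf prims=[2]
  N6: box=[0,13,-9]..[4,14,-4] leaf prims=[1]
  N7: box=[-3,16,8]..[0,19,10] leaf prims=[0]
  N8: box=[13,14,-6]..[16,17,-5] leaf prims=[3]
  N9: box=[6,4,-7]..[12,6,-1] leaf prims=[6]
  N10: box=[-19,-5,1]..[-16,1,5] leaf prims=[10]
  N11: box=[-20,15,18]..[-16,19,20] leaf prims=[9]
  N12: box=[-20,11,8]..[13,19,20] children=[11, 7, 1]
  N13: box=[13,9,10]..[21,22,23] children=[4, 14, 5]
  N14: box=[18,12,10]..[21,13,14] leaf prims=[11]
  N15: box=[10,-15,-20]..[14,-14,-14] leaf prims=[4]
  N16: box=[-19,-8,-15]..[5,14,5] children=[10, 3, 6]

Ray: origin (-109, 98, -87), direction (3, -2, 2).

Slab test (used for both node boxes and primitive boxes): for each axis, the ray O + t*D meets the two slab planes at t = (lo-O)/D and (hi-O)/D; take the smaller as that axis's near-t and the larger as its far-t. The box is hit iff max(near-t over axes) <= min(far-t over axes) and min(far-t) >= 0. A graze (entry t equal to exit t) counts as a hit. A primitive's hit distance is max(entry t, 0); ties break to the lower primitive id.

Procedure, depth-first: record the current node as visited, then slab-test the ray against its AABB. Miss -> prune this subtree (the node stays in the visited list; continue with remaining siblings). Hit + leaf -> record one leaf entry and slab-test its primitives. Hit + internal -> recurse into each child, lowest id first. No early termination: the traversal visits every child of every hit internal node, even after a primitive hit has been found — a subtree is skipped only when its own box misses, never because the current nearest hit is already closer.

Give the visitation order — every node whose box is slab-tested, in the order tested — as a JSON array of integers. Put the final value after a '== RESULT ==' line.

Walk:
N0 x:[89/3,130/3] y:[38,113/2] z:[67/2,55] -> hit [38,130/3], descend [2, 12, 13, 16]
  N2 x:[115/3,125/3] y:[81/2,113/2] z:[67/2,43] -> hit [81/2,125/3], descend [8, 9, 15]
    N8 x:[122/3,125/3] y:[81/2,42] z:[81/2,41] -> hit [122/3,41] leaf, test {P3@t=122/3}
    N9 x:[115/3,121/3] y:[46,47] z:[40,43] -> miss, prune
    N15 x:[119/3,41] y:[56,113/2] z:[67/2,73/2] -> miss, prune
  N12 x:[89/3,122/3] y:[79/2,87/2] z:[95/2,107/2] -> miss, prune
  N13 x:[122/3,130/3] y:[38,89/2] z:[97/2,55] -> miss, prune
  N16 x:[30,38] y:[42,53] z:[36,46] -> miss, prune

Visited [0, 2, 8, 9, 15, 12, 13, 16]. Tests: 8 box, 1 leaf. Nearest: P3.

== RESULT ==
[0, 2, 8, 9, 15, 12, 13, 16]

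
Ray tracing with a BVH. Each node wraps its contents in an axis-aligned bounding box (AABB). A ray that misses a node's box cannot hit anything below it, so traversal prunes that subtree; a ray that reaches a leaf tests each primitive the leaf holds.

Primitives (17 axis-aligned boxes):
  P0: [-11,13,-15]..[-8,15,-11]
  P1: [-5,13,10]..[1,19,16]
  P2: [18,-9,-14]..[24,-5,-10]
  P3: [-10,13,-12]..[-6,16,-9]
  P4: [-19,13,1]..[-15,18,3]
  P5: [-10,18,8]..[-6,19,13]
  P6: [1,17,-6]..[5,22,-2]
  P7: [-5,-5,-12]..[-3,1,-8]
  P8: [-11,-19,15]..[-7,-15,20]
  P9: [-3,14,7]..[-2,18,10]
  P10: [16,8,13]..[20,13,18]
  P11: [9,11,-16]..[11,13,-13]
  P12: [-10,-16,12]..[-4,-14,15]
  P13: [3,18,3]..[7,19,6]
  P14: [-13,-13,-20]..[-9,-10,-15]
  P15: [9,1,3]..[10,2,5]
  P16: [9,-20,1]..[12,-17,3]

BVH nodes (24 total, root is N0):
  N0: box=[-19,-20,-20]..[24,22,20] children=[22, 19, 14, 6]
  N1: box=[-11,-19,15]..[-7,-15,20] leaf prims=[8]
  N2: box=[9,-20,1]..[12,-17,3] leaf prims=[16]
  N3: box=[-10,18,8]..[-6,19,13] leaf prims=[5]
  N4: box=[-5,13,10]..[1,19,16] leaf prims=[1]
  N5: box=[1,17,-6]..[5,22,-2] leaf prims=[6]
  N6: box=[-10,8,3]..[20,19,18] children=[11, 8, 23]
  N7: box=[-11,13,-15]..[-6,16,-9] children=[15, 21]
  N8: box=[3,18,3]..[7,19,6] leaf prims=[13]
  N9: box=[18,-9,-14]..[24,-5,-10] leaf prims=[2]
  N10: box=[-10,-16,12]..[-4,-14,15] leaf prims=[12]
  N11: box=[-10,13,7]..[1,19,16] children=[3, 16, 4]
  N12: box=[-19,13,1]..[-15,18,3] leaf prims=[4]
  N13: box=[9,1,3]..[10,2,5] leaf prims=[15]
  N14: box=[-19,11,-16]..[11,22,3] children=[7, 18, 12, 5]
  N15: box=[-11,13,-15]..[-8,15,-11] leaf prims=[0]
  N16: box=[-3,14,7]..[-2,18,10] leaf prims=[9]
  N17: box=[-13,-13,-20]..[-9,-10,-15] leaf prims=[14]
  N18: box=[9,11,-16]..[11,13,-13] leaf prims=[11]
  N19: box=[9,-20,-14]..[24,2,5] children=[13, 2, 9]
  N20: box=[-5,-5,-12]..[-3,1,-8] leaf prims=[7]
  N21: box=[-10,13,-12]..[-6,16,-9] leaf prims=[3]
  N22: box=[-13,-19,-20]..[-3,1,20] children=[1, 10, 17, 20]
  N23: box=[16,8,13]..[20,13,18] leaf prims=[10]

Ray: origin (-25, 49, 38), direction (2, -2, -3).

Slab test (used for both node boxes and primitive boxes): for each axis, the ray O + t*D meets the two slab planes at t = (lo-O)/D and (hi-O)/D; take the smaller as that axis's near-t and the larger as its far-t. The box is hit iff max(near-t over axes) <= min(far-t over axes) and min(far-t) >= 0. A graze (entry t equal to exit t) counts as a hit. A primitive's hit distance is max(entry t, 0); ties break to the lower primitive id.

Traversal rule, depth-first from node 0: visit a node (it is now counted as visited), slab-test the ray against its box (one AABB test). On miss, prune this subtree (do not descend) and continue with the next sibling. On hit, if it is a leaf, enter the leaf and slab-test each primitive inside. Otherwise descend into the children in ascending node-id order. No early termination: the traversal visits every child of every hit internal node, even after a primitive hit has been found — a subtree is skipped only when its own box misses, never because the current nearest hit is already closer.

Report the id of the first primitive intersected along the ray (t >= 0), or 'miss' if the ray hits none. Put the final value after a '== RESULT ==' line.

Trace the traversal:
N0 x:[3,49/2] y:[27/2,69/2] z:[6,58/3] -> hit [27/2,58/3], descend [6, 14, 19, 22]
  N6 x:[15/2,45/2] y:[15,41/2] z:[20/3,35/3] -> miss, prune
  N14 x:[3,18] y:[27/2,19] z:[35/3,18] -> hit [27/2,18], descend [5, 7, 12, 18]
    N5 x:[13,15] y:[27/2,16] z:[40/3,44/3] -> hit [27/2,44/3] leaf, test {P6@t=27/2}
    N7 x:[7,19/2] y:[33/2,18] z:[47/3,53/3] -> miss, prune
    N12 x:[3,5] y:[31/2,18] z:[35/3,37/3] -> miss, prune
    N18 x:[17,18] y:[18,19] z:[17,18] -> hit [18,18] leaf, test {P11@t=18}
  N19 x:[17,49/2] y:[47/2,69/2] z:[11,52/3] -> miss, prune
  N22 x:[6,11] y:[24,34] z:[6,58/3] -> miss, prune

Summary -> nodes [0, 6, 14, 5, 7, 12, 18, 19, 22]; box-tests=9; leaf-entries=2; first=P6

== RESULT ==
6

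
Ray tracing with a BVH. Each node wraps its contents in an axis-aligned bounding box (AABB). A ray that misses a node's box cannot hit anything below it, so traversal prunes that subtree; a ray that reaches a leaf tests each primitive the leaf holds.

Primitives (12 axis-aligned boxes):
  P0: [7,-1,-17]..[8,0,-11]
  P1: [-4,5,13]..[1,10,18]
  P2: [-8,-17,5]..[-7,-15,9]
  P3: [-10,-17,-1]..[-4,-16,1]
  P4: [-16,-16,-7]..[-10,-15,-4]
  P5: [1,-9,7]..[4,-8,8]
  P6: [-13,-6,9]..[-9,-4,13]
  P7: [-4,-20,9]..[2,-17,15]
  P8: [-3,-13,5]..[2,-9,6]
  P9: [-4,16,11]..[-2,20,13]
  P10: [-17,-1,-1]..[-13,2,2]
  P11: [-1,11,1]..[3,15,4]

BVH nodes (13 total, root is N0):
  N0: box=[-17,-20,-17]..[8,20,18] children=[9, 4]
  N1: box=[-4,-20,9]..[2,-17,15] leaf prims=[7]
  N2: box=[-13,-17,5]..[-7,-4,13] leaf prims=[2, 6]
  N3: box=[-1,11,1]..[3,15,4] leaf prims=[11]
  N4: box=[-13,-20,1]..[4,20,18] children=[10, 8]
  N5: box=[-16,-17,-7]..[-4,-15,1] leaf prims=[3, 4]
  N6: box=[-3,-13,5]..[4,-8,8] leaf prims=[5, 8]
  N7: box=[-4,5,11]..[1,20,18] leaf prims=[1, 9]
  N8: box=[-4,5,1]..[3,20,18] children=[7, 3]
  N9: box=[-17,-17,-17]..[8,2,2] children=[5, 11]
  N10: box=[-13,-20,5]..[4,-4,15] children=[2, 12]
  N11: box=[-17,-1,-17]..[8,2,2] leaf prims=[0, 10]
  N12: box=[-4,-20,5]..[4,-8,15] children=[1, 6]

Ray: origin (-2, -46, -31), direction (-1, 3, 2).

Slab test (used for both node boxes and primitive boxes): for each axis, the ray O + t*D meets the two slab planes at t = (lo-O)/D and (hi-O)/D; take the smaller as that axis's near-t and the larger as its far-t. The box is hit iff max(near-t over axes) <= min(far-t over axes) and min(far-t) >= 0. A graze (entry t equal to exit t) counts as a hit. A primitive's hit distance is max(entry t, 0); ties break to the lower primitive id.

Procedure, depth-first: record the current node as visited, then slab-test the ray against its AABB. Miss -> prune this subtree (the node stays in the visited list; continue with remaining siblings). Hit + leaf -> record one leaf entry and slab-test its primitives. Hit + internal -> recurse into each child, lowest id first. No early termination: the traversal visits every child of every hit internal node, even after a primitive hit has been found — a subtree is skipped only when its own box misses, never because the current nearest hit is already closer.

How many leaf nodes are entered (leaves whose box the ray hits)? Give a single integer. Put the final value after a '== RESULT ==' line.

Trace the traversal:
N0 x:[-10,15] y:[26/3,22] z:[7,49/2] -> hit [26/3,15], descend [4, 9]
  N4 x:[-6,11] y:[26/3,22] z:[16,49/2] -> miss, prune
  N9 x:[-10,15] y:[29/3,16] z:[7,33/2] -> hit [29/3,15], descend [5, 11]
    N5 x:[2,14] y:[29/3,31/3] z:[12,16] -> miss, prune
    N11 x:[-10,15] y:[15,16] z:[7,33/2] -> hit [15,15] leaf, test {P0(miss), P10@t=15}

Summary -> nodes [0, 4, 9, 5, 11]; box-tests=5; leaf-entries=1; first=P10

== RESULT ==
1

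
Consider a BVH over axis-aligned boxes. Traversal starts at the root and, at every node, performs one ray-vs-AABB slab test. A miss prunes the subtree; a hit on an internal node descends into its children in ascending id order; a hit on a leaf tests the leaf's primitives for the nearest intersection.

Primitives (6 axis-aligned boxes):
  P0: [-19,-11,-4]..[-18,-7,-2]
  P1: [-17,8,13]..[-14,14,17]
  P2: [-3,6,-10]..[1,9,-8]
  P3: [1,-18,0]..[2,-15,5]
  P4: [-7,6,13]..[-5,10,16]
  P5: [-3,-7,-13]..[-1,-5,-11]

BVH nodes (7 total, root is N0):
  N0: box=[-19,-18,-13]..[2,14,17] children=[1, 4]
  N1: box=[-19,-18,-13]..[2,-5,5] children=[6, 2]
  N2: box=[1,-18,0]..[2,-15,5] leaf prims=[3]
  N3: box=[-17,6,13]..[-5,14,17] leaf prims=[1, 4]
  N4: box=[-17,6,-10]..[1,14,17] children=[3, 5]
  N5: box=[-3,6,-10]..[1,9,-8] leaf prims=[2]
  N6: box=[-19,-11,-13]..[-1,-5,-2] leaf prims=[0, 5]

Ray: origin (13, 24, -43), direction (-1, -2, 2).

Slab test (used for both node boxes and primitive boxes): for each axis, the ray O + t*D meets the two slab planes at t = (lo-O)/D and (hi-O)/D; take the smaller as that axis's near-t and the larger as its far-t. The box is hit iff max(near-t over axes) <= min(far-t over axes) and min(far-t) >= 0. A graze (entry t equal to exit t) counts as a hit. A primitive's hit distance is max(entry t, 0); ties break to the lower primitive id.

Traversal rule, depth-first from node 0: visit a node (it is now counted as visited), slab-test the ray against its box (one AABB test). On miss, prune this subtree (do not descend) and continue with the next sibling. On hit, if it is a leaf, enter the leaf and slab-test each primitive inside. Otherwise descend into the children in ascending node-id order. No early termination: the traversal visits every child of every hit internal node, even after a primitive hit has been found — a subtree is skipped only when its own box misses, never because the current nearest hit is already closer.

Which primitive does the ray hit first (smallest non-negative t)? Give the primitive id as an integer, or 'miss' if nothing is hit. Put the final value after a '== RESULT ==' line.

Trace the traversal:
N0 x:[11,32] y:[5,21] z:[15,30] -> hit [15,21], descend [1, 4]
  N1 x:[11,32] y:[29/2,21] z:[15,24] -> hit [15,21], descend [2, 6]
    N2 x:[11,12] y:[39/2,21] z:[43/2,24] -> miss, prune
    N6 x:[14,32] y:[29/2,35/2] z:[15,41/2] -> hit [15,35/2] leaf, test {P0(miss), P5@t=15}
  N4 x:[12,30] y:[5,9] z:[33/2,30] -> miss, prune

order=[0, 1, 2, 6, 4]  |boxes|=5  |leaves|=1  hit=P5

== RESULT ==
5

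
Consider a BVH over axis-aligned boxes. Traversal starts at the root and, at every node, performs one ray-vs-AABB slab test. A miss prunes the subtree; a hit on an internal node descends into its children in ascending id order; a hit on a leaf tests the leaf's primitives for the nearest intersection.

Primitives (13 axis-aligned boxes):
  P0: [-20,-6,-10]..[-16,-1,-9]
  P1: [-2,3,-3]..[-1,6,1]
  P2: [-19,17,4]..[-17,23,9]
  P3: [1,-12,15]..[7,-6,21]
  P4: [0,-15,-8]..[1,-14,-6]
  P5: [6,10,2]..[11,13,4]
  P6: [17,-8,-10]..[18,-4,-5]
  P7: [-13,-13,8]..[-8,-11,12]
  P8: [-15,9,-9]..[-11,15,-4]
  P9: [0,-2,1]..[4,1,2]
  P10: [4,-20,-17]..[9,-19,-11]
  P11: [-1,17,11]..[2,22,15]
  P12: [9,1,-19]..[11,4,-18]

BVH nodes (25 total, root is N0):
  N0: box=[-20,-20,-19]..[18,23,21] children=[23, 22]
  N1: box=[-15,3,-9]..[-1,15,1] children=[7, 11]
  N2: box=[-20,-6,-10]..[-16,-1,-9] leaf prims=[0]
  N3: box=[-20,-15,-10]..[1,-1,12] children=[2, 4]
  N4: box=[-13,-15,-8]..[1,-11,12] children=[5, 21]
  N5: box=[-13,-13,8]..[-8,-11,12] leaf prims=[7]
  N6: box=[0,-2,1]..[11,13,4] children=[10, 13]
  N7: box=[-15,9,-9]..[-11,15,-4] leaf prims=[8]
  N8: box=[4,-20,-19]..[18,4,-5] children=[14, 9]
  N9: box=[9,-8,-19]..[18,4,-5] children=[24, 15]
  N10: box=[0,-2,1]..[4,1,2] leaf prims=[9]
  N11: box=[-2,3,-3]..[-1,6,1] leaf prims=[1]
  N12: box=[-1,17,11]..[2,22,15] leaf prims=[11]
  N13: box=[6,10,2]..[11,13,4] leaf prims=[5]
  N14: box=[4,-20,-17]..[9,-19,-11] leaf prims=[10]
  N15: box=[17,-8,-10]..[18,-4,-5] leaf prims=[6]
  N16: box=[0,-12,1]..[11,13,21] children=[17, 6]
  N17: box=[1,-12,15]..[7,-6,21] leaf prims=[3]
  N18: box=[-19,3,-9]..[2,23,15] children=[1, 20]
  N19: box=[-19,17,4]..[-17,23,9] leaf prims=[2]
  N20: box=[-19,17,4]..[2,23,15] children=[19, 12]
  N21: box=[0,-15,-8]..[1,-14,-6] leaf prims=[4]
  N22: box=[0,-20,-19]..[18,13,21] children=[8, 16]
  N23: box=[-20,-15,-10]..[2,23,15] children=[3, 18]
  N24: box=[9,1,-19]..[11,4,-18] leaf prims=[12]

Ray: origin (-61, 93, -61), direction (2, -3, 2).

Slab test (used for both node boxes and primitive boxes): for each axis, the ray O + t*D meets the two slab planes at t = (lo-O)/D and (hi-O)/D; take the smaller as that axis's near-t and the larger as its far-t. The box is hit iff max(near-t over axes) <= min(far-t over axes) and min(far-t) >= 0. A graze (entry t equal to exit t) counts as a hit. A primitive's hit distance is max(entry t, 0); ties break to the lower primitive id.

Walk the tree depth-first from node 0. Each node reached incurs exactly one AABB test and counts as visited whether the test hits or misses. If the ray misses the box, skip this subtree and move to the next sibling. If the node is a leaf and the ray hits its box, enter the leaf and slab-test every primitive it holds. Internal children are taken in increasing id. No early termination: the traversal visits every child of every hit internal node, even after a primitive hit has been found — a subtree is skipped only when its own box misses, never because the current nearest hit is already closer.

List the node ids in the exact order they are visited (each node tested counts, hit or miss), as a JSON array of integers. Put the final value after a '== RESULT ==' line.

Trace the traversal:
N0 x:[41/2,79/2] y:[70/3,113/3] z:[21,41] -> hit [70/3,113/3], descend [22, 23]
  N22 x:[61/2,79/2] y:[80/3,113/3] z:[21,41] -> hit [61/2,113/3], descend [8, 16]
    N8 x:[65/2,79/2] y:[89/3,113/3] z:[21,28] -> miss, prune
    N16 x:[61/2,36] y:[80/3,35] z:[31,41] -> hit [31,35], descend [6, 17]
      N6 x:[61/2,36] y:[80/3,95/3] z:[31,65/2] -> hit [31,95/3], descend [10, 13]
        N10 x:[61/2,65/2] y:[92/3,95/3] z:[31,63/2] -> hit [31,63/2] leaf, test {P9@t=31}
        N13 x:[67/2,36] y:[80/3,83/3] z:[63/2,65/2] -> miss, prune
      N17 x:[31,34] y:[33,35] z:[38,41] -> miss, prune
  N23 x:[41/2,63/2] y:[70/3,36] z:[51/2,38] -> hit [51/2,63/2], descend [3, 18]
    N3 x:[41/2,31] y:[94/3,36] z:[51/2,73/2] -> miss, prune
    N18 x:[21,63/2] y:[70/3,30] z:[26,38] -> hit [26,30], descend [1, 20]
      N1 x:[23,30] y:[26,30] z:[26,31] -> hit [26,30], descend [7, 11]
        N7 x:[23,25] y:[26,28] z:[26,57/2] -> miss, prune
        N11 x:[59/2,30] y:[29,30] z:[29,31] -> hit [59/2,30] leaf, test {P1@t=59/2}
      N20 x:[21,63/2] y:[70/3,76/3] z:[65/2,38] -> miss, prune

15 AABB tests over nodes [0, 22, 8, 16, 6, 10, 13, 17, 23, 3, 18, 1, 7, 11, 20]; 2 leaves entered; closest P1.

== RESULT ==
[0, 22, 8, 16, 6, 10, 13, 17, 23, 3, 18, 1, 7, 11, 20]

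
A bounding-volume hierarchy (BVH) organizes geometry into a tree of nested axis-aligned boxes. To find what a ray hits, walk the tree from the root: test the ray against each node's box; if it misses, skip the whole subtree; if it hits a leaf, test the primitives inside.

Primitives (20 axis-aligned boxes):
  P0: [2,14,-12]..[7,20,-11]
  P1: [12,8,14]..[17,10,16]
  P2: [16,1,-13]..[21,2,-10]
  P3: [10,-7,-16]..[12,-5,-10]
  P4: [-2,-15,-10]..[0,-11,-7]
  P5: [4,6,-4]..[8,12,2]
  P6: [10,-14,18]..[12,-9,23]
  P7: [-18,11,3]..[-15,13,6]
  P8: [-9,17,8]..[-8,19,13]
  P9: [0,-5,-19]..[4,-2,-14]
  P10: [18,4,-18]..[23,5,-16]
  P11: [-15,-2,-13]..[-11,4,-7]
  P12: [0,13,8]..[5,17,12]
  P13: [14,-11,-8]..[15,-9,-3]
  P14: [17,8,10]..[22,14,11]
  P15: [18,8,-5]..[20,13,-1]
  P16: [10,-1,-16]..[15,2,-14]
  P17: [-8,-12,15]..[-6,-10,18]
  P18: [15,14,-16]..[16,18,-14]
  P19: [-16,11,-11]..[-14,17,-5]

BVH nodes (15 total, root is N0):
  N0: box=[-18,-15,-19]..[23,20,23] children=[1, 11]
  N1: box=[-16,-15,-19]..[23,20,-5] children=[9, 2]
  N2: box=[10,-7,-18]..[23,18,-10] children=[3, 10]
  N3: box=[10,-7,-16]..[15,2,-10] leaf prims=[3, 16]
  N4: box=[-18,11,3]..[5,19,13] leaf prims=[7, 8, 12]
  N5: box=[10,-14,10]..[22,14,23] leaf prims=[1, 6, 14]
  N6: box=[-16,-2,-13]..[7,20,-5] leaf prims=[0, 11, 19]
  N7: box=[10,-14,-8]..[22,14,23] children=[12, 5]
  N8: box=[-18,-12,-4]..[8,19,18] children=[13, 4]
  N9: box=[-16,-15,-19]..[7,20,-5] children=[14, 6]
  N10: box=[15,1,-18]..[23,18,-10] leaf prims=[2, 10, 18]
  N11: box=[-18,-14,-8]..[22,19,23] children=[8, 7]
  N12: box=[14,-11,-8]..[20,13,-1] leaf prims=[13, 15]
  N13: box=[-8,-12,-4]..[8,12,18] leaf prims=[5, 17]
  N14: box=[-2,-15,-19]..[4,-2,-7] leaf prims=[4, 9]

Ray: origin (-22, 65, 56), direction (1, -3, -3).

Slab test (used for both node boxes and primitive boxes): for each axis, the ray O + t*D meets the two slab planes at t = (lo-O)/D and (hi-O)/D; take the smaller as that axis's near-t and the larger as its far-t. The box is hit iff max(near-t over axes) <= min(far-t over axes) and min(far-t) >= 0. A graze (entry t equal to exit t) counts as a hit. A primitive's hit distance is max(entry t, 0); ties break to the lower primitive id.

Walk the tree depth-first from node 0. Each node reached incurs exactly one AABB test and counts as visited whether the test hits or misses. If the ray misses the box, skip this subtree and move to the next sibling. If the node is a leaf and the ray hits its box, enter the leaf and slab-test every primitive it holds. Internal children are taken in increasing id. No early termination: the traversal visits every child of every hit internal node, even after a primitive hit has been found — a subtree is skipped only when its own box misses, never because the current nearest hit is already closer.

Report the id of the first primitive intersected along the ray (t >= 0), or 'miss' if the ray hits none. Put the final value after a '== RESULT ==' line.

Traverse from the root:
N0 x:[4,45] y:[15,80/3] z:[11,25] -> hit [15,25], descend [1, 11]
  N1 x:[6,45] y:[15,80/3] z:[61/3,25] -> hit [61/3,25], descend [2, 9]
    N2 x:[32,45] y:[47/3,24] z:[22,74/3] -> miss, prune
    N9 x:[6,29] y:[15,80/3] z:[61/3,25] -> hit [61/3,25], descend [6, 14]
      N6 x:[6,29] y:[15,67/3] z:[61/3,23] -> hit [61/3,67/3] leaf, test {P0(miss), P11(miss), P19(miss)}
      N14 x:[20,26] y:[67/3,80/3] z:[21,25] -> hit [67/3,25] leaf, test {P4(miss), P9@t=70/3}
  N11 x:[4,44] y:[46/3,79/3] z:[11,64/3] -> hit [46/3,64/3], descend [7, 8]
    N7 x:[32,44] y:[17,79/3] z:[11,64/3] -> miss, prune
    N8 x:[4,30] y:[46/3,77/3] z:[38/3,20] -> hit [46/3,20], descend [4, 13]
      N4 x:[4,27] y:[46/3,18] z:[43/3,53/3] -> hit [46/3,53/3] leaf, test {P7(miss), P8(miss), P12(miss)}
      N13 x:[14,30] y:[53/3,77/3] z:[38/3,20] -> hit [53/3,20] leaf, test {P5(miss), P17(miss)}

Summary -> nodes [0, 1, 2, 9, 6, 14, 11, 7, 8, 4, 13]; box-tests=11; leaf-entries=4; first=P9

== RESULT ==
9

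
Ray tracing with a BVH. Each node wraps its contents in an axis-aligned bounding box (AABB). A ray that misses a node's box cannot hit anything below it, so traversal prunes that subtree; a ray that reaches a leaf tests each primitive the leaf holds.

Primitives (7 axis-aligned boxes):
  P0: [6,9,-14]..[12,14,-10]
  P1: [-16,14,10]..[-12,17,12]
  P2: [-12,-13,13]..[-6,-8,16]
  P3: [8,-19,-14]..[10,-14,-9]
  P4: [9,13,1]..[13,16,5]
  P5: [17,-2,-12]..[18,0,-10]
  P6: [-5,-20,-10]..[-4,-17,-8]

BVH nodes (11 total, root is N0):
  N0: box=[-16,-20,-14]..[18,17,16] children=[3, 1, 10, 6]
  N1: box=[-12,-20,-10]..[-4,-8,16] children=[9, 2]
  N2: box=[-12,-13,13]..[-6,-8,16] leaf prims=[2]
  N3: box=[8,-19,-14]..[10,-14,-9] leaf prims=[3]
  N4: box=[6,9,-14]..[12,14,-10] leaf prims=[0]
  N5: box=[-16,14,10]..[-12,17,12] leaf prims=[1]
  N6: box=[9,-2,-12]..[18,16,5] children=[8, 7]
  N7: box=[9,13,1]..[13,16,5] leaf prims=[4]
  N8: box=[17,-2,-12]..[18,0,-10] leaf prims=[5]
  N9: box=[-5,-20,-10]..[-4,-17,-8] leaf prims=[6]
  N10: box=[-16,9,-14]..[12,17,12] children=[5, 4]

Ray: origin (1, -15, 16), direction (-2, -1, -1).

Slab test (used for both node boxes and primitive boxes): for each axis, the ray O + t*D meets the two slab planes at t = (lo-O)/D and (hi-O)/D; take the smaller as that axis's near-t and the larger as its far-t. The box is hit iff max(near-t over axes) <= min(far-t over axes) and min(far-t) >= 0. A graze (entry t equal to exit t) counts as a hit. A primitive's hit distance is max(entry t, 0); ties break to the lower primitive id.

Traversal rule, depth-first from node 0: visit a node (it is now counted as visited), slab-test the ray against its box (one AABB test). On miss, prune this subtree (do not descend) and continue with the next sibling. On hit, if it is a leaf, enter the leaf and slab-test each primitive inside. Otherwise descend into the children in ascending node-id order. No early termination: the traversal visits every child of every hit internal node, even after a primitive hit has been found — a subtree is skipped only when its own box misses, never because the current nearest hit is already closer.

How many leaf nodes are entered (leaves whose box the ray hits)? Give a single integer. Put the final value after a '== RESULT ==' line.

Walk:
N0 x:[-17/2,17/2] y:[-32,5] z:[0,30] -> hit [0,5], descend [1, 3, 6, 10]
  N1 x:[5/2,13/2] y:[-7,5] z:[0,26] -> hit [5/2,5], descend [2, 9]
    N2 x:[7/2,13/2] y:[-7,-2] z:[0,3] -> miss, prune
    N9 x:[5/2,3] y:[2,5] z:[24,26] -> miss, prune
  N3 x:[-9/2,-7/2] y:[-1,4] z:[25,30] -> miss, prune
  N6 x:[-17/2,-4] y:[-31,-13] z:[11,28] -> miss, prune
  N10 x:[-11/2,17/2] y:[-32,-24] z:[4,30] -> miss, prune

Summary -> nodes [0, 1, 2, 9, 3, 6, 10]; box-tests=7; leaf-entries=0; first=miss

== RESULT ==
0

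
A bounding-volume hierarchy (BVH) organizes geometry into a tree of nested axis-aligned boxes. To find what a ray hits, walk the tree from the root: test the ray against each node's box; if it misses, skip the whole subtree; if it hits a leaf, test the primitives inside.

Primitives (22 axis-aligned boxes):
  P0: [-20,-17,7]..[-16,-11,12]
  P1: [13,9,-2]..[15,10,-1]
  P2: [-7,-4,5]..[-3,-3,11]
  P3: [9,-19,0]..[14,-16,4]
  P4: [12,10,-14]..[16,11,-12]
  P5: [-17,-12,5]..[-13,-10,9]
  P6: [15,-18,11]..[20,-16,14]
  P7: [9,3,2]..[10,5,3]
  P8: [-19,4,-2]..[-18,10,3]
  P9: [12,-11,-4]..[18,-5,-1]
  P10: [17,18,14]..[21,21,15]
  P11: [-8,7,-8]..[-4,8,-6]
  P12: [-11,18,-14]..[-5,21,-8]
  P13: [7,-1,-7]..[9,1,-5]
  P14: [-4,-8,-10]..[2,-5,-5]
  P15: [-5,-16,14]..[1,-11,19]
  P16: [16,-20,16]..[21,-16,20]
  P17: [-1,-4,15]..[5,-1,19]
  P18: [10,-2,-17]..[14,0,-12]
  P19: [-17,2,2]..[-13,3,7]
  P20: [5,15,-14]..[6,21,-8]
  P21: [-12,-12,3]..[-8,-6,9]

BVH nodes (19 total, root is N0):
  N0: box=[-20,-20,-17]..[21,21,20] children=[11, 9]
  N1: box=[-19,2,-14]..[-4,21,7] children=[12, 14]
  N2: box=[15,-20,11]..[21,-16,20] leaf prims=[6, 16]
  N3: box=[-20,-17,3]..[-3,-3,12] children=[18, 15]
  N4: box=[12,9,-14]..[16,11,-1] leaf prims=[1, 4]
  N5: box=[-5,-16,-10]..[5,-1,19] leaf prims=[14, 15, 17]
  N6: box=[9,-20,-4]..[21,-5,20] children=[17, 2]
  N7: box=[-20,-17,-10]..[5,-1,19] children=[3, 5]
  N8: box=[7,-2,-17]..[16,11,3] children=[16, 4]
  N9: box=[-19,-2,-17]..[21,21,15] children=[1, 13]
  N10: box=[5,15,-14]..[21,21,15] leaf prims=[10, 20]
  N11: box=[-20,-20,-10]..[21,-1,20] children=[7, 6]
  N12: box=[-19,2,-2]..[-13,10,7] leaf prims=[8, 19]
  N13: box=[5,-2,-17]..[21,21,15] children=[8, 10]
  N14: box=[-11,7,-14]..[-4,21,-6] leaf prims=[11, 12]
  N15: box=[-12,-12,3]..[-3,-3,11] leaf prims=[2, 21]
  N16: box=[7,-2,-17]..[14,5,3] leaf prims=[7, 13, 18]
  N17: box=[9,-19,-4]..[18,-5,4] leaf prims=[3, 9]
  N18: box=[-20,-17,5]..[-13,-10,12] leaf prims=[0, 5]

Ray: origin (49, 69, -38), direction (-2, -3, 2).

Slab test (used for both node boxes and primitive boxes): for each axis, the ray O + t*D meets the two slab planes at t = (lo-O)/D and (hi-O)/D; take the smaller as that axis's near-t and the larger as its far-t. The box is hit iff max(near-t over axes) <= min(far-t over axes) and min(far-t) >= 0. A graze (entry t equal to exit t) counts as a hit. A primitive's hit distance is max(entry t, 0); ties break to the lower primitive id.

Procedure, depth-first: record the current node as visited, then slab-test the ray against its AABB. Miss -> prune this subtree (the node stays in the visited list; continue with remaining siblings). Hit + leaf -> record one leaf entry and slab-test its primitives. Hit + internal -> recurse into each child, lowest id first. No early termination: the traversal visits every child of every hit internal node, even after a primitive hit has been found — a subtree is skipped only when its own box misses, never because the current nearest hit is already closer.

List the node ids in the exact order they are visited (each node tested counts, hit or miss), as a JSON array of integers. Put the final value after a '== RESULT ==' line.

Traverse from the root:
N0 x:[14,69/2] y:[16,89/3] z:[21/2,29] -> hit [16,29], descend [9, 11]
  N9 x:[14,34] y:[16,71/3] z:[21/2,53/2] -> hit [16,71/3], descend [1, 13]
    N1 x:[53/2,34] y:[16,67/3] z:[12,45/2] -> miss, prune
    N13 x:[14,22] y:[16,71/3] z:[21/2,53/2] -> hit [16,22], descend [8, 10]
      N8 x:[33/2,21] y:[58/3,71/3] z:[21/2,41/2] -> hit [58/3,41/2], descend [4, 16]
        N4 x:[33/2,37/2] y:[58/3,20] z:[12,37/2] -> miss, prune
        N16 x:[35/2,21] y:[64/3,71/3] z:[21/2,41/2] -> miss, prune
      N10 x:[14,22] y:[16,18] z:[12,53/2] -> hit [16,18] leaf, test {P10(miss), P20(miss)}
  N11 x:[14,69/2] y:[70/3,89/3] z:[14,29] -> hit [70/3,29], descend [6, 7]
    N6 x:[14,20] y:[74/3,89/3] z:[17,29] -> miss, prune
    N7 x:[22,69/2] y:[70/3,86/3] z:[14,57/2] -> hit [70/3,57/2], descend [3, 5]
      N3 x:[26,69/2] y:[24,86/3] z:[41/2,25] -> miss, prune
      N5 x:[22,27] y:[70/3,85/3] z:[14,57/2] -> hit [70/3,27] leaf, test {P14(miss), P15@t=80/3, P17(miss)}

Summary -> nodes [0, 9, 1, 13, 8, 4, 16, 10, 11, 6, 7, 3, 5]; box-tests=13; leaf-entries=2; first=P15

== RESULT ==
[0, 9, 1, 13, 8, 4, 16, 10, 11, 6, 7, 3, 5]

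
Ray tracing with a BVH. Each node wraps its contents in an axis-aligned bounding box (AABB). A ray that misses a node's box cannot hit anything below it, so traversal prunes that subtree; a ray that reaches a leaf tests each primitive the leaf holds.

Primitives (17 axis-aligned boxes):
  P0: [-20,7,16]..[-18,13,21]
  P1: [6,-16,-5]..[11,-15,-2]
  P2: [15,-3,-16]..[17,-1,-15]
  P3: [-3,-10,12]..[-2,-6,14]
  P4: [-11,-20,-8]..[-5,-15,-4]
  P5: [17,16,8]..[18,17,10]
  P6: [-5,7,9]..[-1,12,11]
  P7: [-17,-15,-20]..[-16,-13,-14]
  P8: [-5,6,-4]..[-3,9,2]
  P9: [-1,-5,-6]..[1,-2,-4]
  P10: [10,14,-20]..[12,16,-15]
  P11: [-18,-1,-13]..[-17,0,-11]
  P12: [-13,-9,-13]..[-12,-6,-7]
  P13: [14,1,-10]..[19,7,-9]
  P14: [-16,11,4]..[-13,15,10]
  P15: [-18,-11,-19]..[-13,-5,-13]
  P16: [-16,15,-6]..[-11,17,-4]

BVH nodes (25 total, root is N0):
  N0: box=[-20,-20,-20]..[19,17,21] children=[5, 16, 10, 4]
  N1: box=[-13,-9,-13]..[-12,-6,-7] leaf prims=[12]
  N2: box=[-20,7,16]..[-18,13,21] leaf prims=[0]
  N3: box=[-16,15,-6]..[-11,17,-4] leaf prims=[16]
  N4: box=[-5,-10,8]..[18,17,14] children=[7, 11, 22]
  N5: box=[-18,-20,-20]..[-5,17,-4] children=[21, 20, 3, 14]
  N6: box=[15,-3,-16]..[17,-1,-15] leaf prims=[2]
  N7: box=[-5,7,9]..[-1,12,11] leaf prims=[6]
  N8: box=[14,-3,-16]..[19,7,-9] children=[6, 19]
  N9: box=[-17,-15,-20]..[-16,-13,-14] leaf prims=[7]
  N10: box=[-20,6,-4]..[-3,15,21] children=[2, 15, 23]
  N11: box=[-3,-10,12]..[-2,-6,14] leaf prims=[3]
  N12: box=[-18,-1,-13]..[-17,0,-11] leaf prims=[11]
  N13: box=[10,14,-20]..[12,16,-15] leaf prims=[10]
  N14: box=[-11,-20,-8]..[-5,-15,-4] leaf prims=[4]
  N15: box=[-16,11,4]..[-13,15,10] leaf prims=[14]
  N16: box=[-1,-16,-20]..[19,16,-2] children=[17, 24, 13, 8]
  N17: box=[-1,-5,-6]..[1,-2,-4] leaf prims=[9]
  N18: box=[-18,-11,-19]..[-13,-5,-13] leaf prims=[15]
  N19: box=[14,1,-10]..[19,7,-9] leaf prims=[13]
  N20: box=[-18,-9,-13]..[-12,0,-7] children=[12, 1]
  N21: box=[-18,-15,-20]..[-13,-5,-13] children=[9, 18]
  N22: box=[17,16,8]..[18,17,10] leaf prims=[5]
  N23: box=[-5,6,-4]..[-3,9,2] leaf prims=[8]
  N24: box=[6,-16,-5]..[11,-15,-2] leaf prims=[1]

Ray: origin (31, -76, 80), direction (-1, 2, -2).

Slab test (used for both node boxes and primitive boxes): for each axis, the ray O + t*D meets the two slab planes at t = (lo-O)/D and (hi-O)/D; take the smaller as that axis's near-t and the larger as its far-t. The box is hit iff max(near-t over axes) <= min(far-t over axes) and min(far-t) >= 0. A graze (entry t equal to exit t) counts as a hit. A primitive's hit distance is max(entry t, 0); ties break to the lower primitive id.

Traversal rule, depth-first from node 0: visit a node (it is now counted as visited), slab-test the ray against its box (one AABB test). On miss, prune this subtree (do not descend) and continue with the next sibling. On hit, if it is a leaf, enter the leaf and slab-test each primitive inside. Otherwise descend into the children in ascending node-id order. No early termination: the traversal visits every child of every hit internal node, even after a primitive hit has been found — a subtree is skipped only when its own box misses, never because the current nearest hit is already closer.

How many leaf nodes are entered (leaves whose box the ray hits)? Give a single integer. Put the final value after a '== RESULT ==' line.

Walk:
N0 x:[12,51] y:[28,93/2] z:[59/2,50] -> hit [59/2,93/2], descend [4, 5, 10, 16]
  N4 x:[13,36] y:[33,93/2] z:[33,36] -> hit [33,36], descend [7, 11, 22]
    N7 x:[32,36] y:[83/2,44] z:[69/2,71/2] -> miss, prune
    N11 x:[33,34] y:[33,35] z:[33,34] -> hit [33,34] leaf, test {P3@t=33}
    N22 x:[13,14] y:[46,93/2] z:[35,36] -> miss, prune
  N5 x:[36,49] y:[28,93/2] z:[42,50] -> hit [42,93/2], descend [3, 14, 20, 21]
    N3 x:[42,47] y:[91/2,93/2] z:[42,43] -> miss, prune
    N14 x:[36,42] y:[28,61/2] z:[42,44] -> miss, prune
    N20 x:[43,49] y:[67/2,38] z:[87/2,93/2] -> miss, prune
    N21 x:[44,49] y:[61/2,71/2] z:[93/2,50] -> miss, prune
  N10 x:[34,51] y:[41,91/2] z:[59/2,42] -> hit [41,42], descend [2, 15, 23]
    N2 x:[49,51] y:[83/2,89/2] z:[59/2,32] -> miss, prune
    N15 x:[44,47] y:[87/2,91/2] z:[35,38] -> miss, prune
    N23 x:[34,36] y:[41,85/2] z:[39,42] -> miss, prune
  N16 x:[12,32] y:[30,46] z:[41,50] -> miss, prune

15 AABB tests over nodes [0, 4, 7, 11, 22, 5, 3, 14, 20, 21, 10, 2, 15, 23, 16]; 1 leaf entered; closest P3.

== RESULT ==
1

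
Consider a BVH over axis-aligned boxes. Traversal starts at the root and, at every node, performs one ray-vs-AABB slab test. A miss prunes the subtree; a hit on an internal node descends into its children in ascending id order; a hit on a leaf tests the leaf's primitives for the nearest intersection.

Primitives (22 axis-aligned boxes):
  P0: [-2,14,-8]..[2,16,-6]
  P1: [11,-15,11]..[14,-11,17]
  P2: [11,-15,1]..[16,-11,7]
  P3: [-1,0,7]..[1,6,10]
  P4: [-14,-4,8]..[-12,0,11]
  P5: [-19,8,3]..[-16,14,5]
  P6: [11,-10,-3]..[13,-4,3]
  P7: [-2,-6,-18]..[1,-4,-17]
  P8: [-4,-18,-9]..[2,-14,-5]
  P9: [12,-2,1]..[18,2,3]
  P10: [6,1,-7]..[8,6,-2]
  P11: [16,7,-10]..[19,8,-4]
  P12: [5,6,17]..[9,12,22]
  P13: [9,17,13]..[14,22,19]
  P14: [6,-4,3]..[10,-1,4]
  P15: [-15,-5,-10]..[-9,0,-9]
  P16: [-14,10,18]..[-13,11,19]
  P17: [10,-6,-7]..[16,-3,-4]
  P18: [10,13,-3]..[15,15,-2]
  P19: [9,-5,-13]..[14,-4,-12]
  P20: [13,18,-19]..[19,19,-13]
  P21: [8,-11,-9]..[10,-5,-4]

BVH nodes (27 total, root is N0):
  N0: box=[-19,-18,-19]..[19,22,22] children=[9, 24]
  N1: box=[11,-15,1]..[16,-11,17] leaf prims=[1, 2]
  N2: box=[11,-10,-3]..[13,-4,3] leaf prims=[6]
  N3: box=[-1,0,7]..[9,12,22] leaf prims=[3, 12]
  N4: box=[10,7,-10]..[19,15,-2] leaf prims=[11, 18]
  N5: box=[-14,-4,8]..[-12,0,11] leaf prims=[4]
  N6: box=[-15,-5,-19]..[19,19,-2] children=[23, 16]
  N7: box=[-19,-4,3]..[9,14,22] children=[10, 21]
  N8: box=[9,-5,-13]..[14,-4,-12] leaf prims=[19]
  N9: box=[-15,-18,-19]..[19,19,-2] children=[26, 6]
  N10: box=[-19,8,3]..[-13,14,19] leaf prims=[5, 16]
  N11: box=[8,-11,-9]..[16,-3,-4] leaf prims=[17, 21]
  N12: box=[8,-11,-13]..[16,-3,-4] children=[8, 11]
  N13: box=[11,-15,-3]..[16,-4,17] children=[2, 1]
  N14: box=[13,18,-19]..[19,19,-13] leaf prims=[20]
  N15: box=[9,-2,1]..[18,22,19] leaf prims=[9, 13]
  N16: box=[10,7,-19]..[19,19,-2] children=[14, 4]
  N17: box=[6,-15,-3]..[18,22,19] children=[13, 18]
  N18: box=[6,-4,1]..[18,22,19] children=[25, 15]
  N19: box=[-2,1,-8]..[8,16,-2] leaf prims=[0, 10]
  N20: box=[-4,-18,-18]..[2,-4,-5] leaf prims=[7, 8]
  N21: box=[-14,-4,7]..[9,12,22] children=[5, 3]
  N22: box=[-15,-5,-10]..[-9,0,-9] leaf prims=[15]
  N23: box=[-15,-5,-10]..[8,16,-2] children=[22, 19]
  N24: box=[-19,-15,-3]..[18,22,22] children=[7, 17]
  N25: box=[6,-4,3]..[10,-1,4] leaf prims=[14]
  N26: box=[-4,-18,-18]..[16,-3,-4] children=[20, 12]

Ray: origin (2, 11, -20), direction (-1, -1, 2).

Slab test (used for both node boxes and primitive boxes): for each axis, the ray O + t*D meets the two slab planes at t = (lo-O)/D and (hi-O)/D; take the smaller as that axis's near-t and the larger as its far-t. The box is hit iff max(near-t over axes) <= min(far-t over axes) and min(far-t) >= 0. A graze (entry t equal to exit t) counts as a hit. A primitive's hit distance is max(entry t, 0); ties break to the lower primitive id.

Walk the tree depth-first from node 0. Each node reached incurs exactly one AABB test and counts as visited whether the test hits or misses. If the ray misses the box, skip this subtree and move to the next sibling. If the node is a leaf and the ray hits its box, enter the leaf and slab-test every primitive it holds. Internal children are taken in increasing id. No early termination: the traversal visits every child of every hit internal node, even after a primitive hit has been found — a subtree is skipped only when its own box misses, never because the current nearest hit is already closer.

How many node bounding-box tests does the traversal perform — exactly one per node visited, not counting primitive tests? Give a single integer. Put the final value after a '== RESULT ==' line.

Walk:
N0 x:[-17,21] y:[-11,29] z:[1/2,21] -> hit [1/2,21], descend [9, 24]
  N9 x:[-17,17] y:[-8,29] z:[1/2,9] -> hit [1/2,9], descend [6, 26]
    N6 x:[-17,17] y:[-8,16] z:[1/2,9] -> hit [1/2,9], descend [16, 23]
      N16 x:[-17,-8] y:[-8,4] z:[1/2,9] -> miss, prune
      N23 x:[-6,17] y:[-5,16] z:[5,9] -> hit [5,9], descend [19, 22]
        N19 x:[-6,4] y:[-5,10] z:[6,9] -> miss, prune
        N22 x:[11,17] y:[11,16] z:[5,11/2] -> miss, prune
    N26 x:[-14,6] y:[14,29] z:[1,8] -> miss, prune
  N24 x:[-16,21] y:[-11,26] z:[17/2,21] -> hit [17/2,21], descend [7, 17]
    N7 x:[-7,21] y:[-3,15] z:[23/2,21] -> hit [23/2,15], descend [10, 21]
      N10 x:[15,21] y:[-3,3] z:[23/2,39/2] -> miss, prune
      N21 x:[-7,16] y:[-1,15] z:[27/2,21] -> hit [27/2,15], descend [3, 5]
        N3 x:[-7,3] y:[-1,11] z:[27/2,21] -> miss, prune
        N5 x:[14,16] y:[11,15] z:[14,31/2] -> hit [14,15] leaf, test {P4@t=14}
    N17 x:[-16,-4] y:[-11,26] z:[17/2,39/2] -> miss, prune

Visited [0, 9, 6, 16, 23, 19, 22, 26, 24, 7, 10, 21, 3, 5, 17]. Tests: 15 box, 1 leaf. Nearest: P4.

== RESULT ==
15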